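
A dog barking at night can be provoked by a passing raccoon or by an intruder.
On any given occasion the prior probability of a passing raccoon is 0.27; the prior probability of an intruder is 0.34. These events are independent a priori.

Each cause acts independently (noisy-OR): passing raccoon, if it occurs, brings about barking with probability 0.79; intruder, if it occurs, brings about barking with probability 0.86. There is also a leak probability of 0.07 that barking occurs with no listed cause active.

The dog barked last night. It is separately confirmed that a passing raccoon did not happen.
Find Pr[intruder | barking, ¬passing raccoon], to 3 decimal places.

Pr[intruder | barking, ¬passing raccoon] ≈ 0.865

Under noisy-OR, P(barking | causes) = 1 − (1−0.07)·∏(1−qᵢ) over the active causes.
Numerator (weight on configurations with intruder): 0.8698*0.34 = 0.295732
The normalizing constant is 0.07*0.66 + 0.8698*0.34 = 0.341932
P(intruder | barking, ¬passing raccoon) = 0.295732/0.341932 ≈ 0.865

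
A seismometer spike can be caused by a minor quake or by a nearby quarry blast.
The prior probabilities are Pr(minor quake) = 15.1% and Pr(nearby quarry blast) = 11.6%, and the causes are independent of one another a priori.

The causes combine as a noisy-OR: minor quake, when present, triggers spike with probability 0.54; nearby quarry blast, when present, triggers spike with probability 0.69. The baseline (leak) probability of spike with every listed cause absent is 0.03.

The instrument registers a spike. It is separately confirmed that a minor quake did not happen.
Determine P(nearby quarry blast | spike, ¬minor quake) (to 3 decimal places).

Under noisy-OR, P(spike | causes) = 1 − (1−0.03)·∏(1−qᵢ) over the active causes.
Enumerate both values of nearby quarry blast and weight by the priors:
  P(spike | ¬minor quake) = 0.03×0.884 + 0.6993×0.116
        = 0.026520 + 0.081119 = 0.107639
Configurations with nearby quarry blast contribute 0.081119, so
  P(nearby quarry blast | spike, ¬minor quake) = 0.081119 / 0.107639 ≈ 0.754

P(nearby quarry blast | spike, ¬minor quake) ≈ 0.754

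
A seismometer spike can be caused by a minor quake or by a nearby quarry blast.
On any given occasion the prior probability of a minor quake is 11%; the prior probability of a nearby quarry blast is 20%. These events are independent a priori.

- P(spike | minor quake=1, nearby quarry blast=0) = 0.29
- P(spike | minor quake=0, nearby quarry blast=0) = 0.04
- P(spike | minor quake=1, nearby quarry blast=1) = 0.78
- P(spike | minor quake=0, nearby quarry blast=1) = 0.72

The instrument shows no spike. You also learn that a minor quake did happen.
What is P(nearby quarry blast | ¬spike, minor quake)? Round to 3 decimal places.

P(¬spike | minor quake) = 0.71·0.8 + 0.22·0.2 = 0.568000 + 0.044000 = 0.612000
The nearby quarry blast-present share is 0.22·0.2 = 0.044000.
P(nearby quarry blast | ¬spike, minor quake) = 0.044000 / 0.612000 ≈ 0.072

P(nearby quarry blast | ¬spike, minor quake) ≈ 0.072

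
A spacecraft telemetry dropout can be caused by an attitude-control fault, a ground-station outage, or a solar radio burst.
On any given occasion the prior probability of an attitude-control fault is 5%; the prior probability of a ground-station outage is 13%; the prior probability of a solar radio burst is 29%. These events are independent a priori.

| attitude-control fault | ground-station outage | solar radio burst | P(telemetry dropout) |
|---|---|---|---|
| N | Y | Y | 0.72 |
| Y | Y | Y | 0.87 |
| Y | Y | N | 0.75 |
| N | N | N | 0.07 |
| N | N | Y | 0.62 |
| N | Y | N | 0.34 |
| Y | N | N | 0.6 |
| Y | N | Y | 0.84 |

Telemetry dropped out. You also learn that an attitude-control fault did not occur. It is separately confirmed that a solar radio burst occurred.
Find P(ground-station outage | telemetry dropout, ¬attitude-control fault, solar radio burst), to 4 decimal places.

Weight on ground-station outage=true, given the evidence: 0.72*0.13 = 0.093600
The normalizing constant is 0.62*0.87 + 0.72*0.13 = 0.633000
Posterior = 0.093600 / 0.633000 ≈ 0.1479

P(ground-station outage | telemetry dropout, ¬attitude-control fault, solar radio burst) ≈ 0.1479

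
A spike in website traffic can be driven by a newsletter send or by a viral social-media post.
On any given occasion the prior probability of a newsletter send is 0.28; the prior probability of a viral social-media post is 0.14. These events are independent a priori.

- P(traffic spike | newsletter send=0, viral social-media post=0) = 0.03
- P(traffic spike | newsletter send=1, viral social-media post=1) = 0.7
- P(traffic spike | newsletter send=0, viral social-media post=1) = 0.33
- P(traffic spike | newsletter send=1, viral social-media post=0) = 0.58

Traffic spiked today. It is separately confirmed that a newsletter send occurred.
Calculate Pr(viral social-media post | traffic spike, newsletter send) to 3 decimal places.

For the numerator, keep only viral social-media post=true terms: 0.7·0.14 = 0.098000
Normalizer over all consistent configurations: 0.58·0.86 + 0.7·0.14 = 0.596800
P(viral social-media post | traffic spike, newsletter send) = 0.098000/0.596800 ≈ 0.164

Pr(viral social-media post | traffic spike, newsletter send) ≈ 0.164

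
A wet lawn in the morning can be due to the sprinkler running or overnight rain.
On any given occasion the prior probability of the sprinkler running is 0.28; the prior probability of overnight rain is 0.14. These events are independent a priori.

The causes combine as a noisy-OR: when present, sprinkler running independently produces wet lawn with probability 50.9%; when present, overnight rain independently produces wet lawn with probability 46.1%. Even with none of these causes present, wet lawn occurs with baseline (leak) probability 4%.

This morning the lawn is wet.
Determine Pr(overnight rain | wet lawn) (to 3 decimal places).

Pr(overnight rain | wet lawn) ≈ 0.339

Under noisy-OR, P(wet lawn | causes) = 1 − (1−0.04)·∏(1−qᵢ) over the active causes.
P(wet lawn) = 0.04·0.72·0.86 + 0.48256·0.72·0.14 + 0.52864·0.28·0.86 + 0.745937·0.28·0.14 = 0.024768 + 0.048642 + 0.127297 + 0.029241 = 0.229948
Restricting to configurations with overnight rain present: 0.048642 + 0.029241 = 0.077883.
P(overnight rain | wet lawn) = 0.077883 / 0.229948 ≈ 0.339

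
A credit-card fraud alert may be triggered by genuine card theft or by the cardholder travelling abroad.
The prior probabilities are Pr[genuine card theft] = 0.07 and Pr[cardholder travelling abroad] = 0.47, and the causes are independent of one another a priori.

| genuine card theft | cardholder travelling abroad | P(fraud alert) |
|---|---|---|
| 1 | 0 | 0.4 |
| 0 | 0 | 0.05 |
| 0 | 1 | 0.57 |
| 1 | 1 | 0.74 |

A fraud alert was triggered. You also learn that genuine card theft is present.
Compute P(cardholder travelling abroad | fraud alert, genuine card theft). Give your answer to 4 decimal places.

P(fraud alert | genuine card theft) = 0.4·0.53 + 0.74·0.47 = 0.212000 + 0.347800 = 0.559800
The cardholder travelling abroad-present share is 0.74·0.47 = 0.347800.
So P(cardholder travelling abroad | fraud alert, genuine card theft) = 0.347800/0.559800 ≈ 0.6213.

P(cardholder travelling abroad | fraud alert, genuine card theft) ≈ 0.6213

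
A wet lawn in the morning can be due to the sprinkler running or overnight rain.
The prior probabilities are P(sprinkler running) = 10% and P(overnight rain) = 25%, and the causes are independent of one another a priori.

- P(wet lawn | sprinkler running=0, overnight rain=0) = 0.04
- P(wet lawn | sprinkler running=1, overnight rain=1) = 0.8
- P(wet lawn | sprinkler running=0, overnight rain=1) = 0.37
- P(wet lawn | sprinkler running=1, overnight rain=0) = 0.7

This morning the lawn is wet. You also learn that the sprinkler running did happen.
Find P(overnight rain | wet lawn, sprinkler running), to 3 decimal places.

For the numerator, keep only overnight rain=true terms: 0.8·0.25 = 0.200000
Denominator P(wet lawn | sprinkler running): 0.7·0.75 + 0.8·0.25 = 0.725000
Posterior = 0.200000 / 0.725000 ≈ 0.276

P(overnight rain | wet lawn, sprinkler running) ≈ 0.276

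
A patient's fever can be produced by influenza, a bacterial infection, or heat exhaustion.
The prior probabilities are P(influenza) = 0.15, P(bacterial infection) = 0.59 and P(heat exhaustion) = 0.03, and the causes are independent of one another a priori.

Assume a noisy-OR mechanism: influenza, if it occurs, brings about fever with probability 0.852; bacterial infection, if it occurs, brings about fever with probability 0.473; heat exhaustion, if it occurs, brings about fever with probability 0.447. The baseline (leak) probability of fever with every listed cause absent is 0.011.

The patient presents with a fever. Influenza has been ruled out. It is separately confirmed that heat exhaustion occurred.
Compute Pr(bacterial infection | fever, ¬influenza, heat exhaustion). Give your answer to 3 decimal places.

Under noisy-OR, P(fever | causes) = 1 − (1−0.011)·∏(1−qᵢ) over the active causes.
P(fever | ¬influenza, heat exhaustion) = 0.453083×0.41 + 0.711775×0.59 = 0.185764 + 0.419947 = 0.605711
The bacterial infection-present share is 0.711775×0.59 = 0.419947.
So P(bacterial infection | fever, ¬influenza, heat exhaustion) = 0.419947/0.605711 ≈ 0.693.

Pr(bacterial infection | fever, ¬influenza, heat exhaustion) ≈ 0.693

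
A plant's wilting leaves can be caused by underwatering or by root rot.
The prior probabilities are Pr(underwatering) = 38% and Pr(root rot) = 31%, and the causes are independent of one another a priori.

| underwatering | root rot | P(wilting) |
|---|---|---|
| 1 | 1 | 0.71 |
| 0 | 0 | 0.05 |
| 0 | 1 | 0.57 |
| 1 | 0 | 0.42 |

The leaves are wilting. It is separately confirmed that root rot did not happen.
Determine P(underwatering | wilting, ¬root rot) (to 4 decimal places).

Enumerate both values of underwatering and weight by the priors:
  P(wilting | ¬root rot) = 0.05×0.62 + 0.42×0.38
        = 0.031000 + 0.159600 = 0.190600
The terms with underwatering present sum to 0.159600, so
  P(underwatering | wilting, ¬root rot) = 0.159600 / 0.190600 ≈ 0.8374

P(underwatering | wilting, ¬root rot) ≈ 0.8374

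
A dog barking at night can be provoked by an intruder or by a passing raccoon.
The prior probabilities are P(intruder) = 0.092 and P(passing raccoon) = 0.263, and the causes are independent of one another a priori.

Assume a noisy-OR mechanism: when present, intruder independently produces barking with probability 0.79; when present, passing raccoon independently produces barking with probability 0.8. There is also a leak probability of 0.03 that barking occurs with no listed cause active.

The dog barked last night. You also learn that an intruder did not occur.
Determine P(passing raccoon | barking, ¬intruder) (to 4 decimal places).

Under noisy-OR, P(barking | causes) = 1 − (1−0.03)·∏(1−qᵢ) over the active causes.
For the numerator, keep only passing raccoon=true terms: 0.806·0.263 = 0.211978
Denominator P(barking | ¬intruder): 0.03·0.737 + 0.806·0.263 = 0.234088
Posterior = 0.211978 / 0.234088 ≈ 0.9055

P(passing raccoon | barking, ¬intruder) ≈ 0.9055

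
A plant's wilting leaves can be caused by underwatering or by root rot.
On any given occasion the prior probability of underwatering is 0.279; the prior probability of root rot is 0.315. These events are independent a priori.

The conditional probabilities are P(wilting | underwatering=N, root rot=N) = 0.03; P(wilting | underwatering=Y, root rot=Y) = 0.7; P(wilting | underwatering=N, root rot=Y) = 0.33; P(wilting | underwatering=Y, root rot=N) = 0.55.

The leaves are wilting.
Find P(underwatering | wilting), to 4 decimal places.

Numerator (weight on configurations with underwatering): 0.105113 + 0.061519 = 0.166632
The normalizing constant is 0.03·0.721·0.685 + 0.33·0.721·0.315 + 0.55·0.279·0.685 + 0.7·0.279·0.315 = 0.256397
P(underwatering | wilting) = 0.166632/0.256397 ≈ 0.6499

P(underwatering | wilting) ≈ 0.6499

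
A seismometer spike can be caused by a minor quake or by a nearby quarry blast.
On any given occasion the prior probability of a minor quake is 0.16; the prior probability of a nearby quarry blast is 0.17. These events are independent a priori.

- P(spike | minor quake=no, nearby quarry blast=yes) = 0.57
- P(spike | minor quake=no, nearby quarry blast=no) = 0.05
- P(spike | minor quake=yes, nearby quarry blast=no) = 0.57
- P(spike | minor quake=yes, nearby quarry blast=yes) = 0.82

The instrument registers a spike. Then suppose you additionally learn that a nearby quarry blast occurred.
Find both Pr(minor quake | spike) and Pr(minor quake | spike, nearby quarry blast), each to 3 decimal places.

Weight on minor quake=true, given the evidence: 0.075696 + 0.022304 = 0.098000
The normalizing constant is 0.05×0.84×0.83 + 0.57×0.84×0.17 + 0.57×0.16×0.83 + 0.82×0.16×0.17 = 0.214256
Posterior = 0.098000 / 0.214256 ≈ 0.457

Now condition on the additional information:
Numerator (weight on configurations with minor quake): 0.82·0.16 = 0.131200
The normalizing constant is 0.57·0.84 + 0.82·0.16 = 0.610000
Posterior = 0.131200 / 0.610000 ≈ 0.215

Pr(minor quake | spike) ≈ 0.457; Pr(minor quake | spike, nearby quarry blast) ≈ 0.215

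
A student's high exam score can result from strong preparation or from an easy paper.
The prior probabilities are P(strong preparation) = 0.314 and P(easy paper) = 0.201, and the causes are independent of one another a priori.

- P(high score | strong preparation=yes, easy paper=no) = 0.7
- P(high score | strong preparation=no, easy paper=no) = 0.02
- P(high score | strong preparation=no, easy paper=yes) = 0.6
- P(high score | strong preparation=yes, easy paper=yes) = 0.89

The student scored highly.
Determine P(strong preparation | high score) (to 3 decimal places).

P(high score) = 0.02*0.686*0.799 + 0.6*0.686*0.201 + 0.7*0.314*0.799 + 0.89*0.314*0.201 = 0.010962 + 0.082732 + 0.175620 + 0.056171 = 0.325485
Of this, 0.231791 comes from 0.175620 + 0.056171 (the strong preparation=true cases).
P(strong preparation | high score) = 0.231791 / 0.325485 ≈ 0.712

P(strong preparation | high score) ≈ 0.712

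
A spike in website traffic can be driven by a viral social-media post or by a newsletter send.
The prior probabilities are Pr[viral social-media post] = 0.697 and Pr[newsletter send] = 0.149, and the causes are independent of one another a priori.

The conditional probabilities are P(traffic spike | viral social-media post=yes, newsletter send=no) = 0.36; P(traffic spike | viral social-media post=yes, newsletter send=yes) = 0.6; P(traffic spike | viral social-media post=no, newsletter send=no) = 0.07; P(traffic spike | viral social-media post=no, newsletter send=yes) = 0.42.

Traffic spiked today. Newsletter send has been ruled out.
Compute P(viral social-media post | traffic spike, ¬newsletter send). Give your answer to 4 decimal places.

P(viral social-media post | traffic spike, ¬newsletter send) ≈ 0.9221

Weight on viral social-media post=true, given the evidence: 0.36·0.697 = 0.250920
Denominator P(traffic spike | ¬newsletter send): 0.07·0.303 + 0.36·0.697 = 0.272130
P(viral social-media post | traffic spike, ¬newsletter send) = 0.250920/0.272130 ≈ 0.9221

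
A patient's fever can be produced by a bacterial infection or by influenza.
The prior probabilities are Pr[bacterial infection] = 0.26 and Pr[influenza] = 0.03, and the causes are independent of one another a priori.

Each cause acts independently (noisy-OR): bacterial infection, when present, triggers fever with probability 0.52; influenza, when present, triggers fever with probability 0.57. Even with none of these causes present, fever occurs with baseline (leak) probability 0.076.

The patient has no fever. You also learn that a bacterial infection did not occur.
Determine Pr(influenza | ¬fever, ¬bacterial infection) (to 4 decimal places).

Pr(influenza | ¬fever, ¬bacterial infection) ≈ 0.0131

Under noisy-OR, P(fever | causes) = 1 − (1−0.076)·∏(1−qᵢ) over the active causes.
P(¬fever | ¬bacterial infection) = 0.924×0.97 + 0.39732×0.03 = 0.896280 + 0.011920 = 0.908200
Of this, 0.011920 comes from 0.39732×0.03 (the influenza=true cases).
P(influenza | ¬fever, ¬bacterial infection) = 0.011920 / 0.908200 ≈ 0.0131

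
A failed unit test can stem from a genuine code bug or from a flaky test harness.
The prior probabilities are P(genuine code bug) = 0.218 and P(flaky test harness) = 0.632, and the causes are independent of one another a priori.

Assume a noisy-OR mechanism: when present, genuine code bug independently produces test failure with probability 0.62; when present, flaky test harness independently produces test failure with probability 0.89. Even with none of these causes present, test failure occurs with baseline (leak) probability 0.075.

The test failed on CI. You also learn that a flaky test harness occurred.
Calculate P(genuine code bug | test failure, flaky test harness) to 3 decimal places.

Under noisy-OR, P(test failure | causes) = 1 − (1−0.075)·∏(1−qᵢ) over the active causes.
Numerator (weight on configurations with genuine code bug): 0.961335×0.218 = 0.209571
Denominator P(test failure | flaky test harness): 0.89825×0.782 + 0.961335×0.218 = 0.912002
Posterior = 0.209571 / 0.912002 ≈ 0.230

P(genuine code bug | test failure, flaky test harness) ≈ 0.230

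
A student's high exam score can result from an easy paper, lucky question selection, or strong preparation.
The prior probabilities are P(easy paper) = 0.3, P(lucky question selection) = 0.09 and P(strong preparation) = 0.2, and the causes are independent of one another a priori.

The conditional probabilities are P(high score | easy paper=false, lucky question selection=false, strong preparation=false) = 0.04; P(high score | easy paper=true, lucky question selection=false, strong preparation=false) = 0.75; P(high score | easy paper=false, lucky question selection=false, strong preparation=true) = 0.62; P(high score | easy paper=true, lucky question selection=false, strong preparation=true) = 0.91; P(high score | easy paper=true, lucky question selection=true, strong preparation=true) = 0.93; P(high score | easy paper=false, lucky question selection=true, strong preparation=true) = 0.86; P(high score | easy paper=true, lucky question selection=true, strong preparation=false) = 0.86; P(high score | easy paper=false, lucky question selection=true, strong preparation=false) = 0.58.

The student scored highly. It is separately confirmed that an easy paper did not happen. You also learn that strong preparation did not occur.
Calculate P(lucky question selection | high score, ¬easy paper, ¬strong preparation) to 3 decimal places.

For the numerator, keep only lucky question selection=true terms: 0.58·0.09 = 0.052200
The normalizing constant is 0.04·0.91 + 0.58·0.09 = 0.088600
P(lucky question selection | high score, ¬easy paper, ¬strong preparation) = 0.052200/0.088600 ≈ 0.589

P(lucky question selection | high score, ¬easy paper, ¬strong preparation) ≈ 0.589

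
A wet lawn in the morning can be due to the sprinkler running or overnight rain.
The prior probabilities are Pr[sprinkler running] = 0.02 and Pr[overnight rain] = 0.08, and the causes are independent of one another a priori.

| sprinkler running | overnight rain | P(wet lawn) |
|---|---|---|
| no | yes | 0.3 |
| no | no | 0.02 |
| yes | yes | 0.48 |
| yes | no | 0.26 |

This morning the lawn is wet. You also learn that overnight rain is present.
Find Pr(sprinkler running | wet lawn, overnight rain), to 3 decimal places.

Pr(sprinkler running | wet lawn, overnight rain) ≈ 0.032

P(wet lawn | overnight rain) = 0.3·0.98 + 0.48·0.02 = 0.294000 + 0.009600 = 0.303600
Restricting to configurations with sprinkler running present: 0.48·0.02 = 0.009600.
P(sprinkler running | wet lawn, overnight rain) = 0.009600 / 0.303600 ≈ 0.032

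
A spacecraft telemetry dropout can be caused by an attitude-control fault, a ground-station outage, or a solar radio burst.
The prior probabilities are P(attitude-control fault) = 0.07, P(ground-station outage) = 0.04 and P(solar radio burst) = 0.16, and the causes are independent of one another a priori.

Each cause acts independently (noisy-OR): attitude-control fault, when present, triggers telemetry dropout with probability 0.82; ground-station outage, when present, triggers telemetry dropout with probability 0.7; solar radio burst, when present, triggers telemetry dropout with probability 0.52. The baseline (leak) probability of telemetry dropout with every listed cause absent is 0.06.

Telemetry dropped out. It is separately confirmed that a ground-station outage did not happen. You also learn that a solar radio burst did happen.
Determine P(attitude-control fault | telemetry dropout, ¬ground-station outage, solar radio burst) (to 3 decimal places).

P(attitude-control fault | telemetry dropout, ¬ground-station outage, solar radio burst) ≈ 0.112

Under noisy-OR, P(telemetry dropout | causes) = 1 − (1−0.06)·∏(1−qᵢ) over the active causes.
Weight on attitude-control fault=true, given the evidence: 0.918784*0.07 = 0.064315
The normalizing constant is 0.5488*0.93 + 0.918784*0.07 = 0.574699
Posterior = 0.064315 / 0.574699 ≈ 0.112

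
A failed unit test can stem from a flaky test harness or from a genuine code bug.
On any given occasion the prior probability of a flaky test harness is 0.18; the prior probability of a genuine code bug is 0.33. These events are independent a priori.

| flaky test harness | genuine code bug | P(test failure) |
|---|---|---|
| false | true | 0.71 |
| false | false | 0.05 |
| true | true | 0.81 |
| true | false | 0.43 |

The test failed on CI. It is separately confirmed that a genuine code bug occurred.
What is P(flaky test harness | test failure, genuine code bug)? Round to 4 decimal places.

P(flaky test harness | test failure, genuine code bug) ≈ 0.2003

P(test failure | genuine code bug) = 0.71·0.82 + 0.81·0.18 = 0.582200 + 0.145800 = 0.728000
Of this, 0.145800 comes from 0.81·0.18 (the flaky test harness=true cases).
So P(flaky test harness | test failure, genuine code bug) = 0.145800/0.728000 ≈ 0.2003.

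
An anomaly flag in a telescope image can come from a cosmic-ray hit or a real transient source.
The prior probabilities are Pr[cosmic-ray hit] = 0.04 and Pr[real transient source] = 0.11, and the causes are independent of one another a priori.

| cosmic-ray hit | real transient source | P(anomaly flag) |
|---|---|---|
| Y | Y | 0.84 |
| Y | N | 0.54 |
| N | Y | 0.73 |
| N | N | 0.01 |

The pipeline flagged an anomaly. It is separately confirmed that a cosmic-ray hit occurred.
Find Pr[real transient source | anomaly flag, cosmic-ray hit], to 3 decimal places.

Pr[real transient source | anomaly flag, cosmic-ray hit] ≈ 0.161

Sum P(anomaly flag|·) weighted by the priors over both values of real transient source:
  P(anomaly flag | cosmic-ray hit) = 0.54·0.89 + 0.84·0.11
        = 0.480600 + 0.092400 = 0.573000
The terms with real transient source present sum to 0.092400, so
  P(real transient source | anomaly flag, cosmic-ray hit) = 0.092400 / 0.573000 ≈ 0.161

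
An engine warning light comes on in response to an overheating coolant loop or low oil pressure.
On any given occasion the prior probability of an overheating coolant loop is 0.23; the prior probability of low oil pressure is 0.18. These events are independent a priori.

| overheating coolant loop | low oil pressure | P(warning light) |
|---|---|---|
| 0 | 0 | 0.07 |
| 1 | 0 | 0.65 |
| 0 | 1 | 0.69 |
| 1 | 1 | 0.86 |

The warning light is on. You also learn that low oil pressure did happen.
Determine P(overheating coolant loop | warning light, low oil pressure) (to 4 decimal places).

P(overheating coolant loop | warning light, low oil pressure) ≈ 0.2713

P(warning light | low oil pressure) = 0.69·0.77 + 0.86·0.23 = 0.531300 + 0.197800 = 0.729100
Of this, 0.197800 comes from 0.86·0.23 (the overheating coolant loop=true cases).
Hence the posterior is 0.197800/0.729100 ≈ 0.2713.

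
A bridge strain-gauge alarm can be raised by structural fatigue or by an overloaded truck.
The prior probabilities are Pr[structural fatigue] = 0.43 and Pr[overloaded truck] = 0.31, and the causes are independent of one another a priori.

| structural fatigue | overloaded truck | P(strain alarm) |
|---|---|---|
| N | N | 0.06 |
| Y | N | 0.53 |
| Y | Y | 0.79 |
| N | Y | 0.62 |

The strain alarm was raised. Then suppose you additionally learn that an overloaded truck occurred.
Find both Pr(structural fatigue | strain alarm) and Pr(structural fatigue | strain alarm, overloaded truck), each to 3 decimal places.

P(strain alarm) = 0.06·0.57·0.69 + 0.62·0.57·0.31 + 0.53·0.43·0.69 + 0.79·0.43·0.31 = 0.023598 + 0.109554 + 0.157251 + 0.105307 = 0.395710
The structural fatigue-present share is 0.157251 + 0.105307 = 0.262558.
So P(structural fatigue | strain alarm) = 0.262558/0.395710 ≈ 0.664.

Now condition on the additional information:
Sum P(strain alarm|·) weighted by the priors over both values of structural fatigue:
  P(strain alarm | overloaded truck) = 0.62×0.57 + 0.79×0.43
        = 0.353400 + 0.339700 = 0.693100
The terms with structural fatigue present sum to 0.339700, so
  P(structural fatigue | strain alarm, overloaded truck) = 0.339700 / 0.693100 ≈ 0.490
This is intercausal reasoning (explaining away): once overloaded truck accounts for the strain alarm, structural fatigue becomes less likely.

Pr(structural fatigue | strain alarm) ≈ 0.664; Pr(structural fatigue | strain alarm, overloaded truck) ≈ 0.490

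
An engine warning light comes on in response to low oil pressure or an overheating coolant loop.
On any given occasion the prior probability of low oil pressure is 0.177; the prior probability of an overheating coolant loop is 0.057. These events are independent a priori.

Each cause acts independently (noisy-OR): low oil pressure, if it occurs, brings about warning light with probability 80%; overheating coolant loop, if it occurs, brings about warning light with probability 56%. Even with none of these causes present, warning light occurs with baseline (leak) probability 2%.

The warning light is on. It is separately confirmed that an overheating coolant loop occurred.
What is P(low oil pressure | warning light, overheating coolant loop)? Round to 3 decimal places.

P(low oil pressure | warning light, overheating coolant loop) ≈ 0.257

Under noisy-OR, P(warning light | causes) = 1 − (1−0.02)·∏(1−qᵢ) over the active causes.
Numerator (weight on configurations with low oil pressure): 0.91376×0.177 = 0.161736
The normalizing constant is 0.5688×0.823 + 0.91376×0.177 = 0.629858
Posterior = 0.161736 / 0.629858 ≈ 0.257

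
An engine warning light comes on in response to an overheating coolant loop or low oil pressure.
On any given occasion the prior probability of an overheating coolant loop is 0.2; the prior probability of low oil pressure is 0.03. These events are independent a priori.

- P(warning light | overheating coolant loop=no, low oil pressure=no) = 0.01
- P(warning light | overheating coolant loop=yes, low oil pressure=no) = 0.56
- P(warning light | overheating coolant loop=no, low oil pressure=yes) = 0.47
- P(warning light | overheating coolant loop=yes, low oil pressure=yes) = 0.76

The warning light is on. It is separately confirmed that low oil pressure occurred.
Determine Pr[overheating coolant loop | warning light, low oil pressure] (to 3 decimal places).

Pr[overheating coolant loop | warning light, low oil pressure] ≈ 0.288

Sum P(warning light|·) weighted by the priors over both values of overheating coolant loop:
  P(warning light | low oil pressure) = 0.47×0.8 + 0.76×0.2
        = 0.376000 + 0.152000 = 0.528000
The terms with overheating coolant loop present sum to 0.152000, so
  P(overheating coolant loop | warning light, low oil pressure) = 0.152000 / 0.528000 ≈ 0.288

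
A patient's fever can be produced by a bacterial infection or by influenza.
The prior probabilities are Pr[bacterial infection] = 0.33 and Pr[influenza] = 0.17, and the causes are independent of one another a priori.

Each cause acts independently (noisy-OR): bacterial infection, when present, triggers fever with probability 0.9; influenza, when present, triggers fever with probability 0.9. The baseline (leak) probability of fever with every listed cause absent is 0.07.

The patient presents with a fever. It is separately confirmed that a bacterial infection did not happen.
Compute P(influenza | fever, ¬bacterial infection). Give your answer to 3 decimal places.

Under noisy-OR, P(fever | causes) = 1 − (1−0.07)·∏(1−qᵢ) over the active causes.
Sum P(fever|·) weighted by the priors over both values of influenza:
  P(fever | ¬bacterial infection) = 0.07*0.83 + 0.907*0.17
        = 0.058100 + 0.154190 = 0.212290
Keeping only the influenza-present terms gives 0.154190, so
  P(influenza | fever, ¬bacterial infection) = 0.154190 / 0.212290 ≈ 0.726

P(influenza | fever, ¬bacterial infection) ≈ 0.726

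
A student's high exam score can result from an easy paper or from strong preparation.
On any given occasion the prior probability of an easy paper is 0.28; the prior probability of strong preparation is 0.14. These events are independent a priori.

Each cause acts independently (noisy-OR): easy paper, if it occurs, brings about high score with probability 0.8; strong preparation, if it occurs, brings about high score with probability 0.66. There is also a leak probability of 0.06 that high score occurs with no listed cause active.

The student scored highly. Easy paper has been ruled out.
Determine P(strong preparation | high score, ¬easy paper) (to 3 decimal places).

P(strong preparation | high score, ¬easy paper) ≈ 0.649

Under noisy-OR, P(high score | causes) = 1 − (1−0.06)·∏(1−qᵢ) over the active causes.
Sum P(high score|·) weighted by the priors over both values of strong preparation:
  P(high score | ¬easy paper) = 0.06·0.86 + 0.6804·0.14
        = 0.051600 + 0.095256 = 0.146856
Keeping only the strong preparation-present terms gives 0.095256, so
  P(strong preparation | high score, ¬easy paper) = 0.095256 / 0.146856 ≈ 0.649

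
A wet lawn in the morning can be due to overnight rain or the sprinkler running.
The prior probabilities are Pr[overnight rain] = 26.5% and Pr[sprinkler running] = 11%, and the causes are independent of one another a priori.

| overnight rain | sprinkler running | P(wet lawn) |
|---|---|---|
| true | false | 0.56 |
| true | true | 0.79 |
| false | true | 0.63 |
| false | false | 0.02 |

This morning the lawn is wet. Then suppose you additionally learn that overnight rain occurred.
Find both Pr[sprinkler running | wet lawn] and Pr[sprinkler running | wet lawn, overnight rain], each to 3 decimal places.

Pr[sprinkler running | wet lawn] ≈ 0.338; Pr[sprinkler running | wet lawn, overnight rain] ≈ 0.148

Weight on sprinkler running=true, given the evidence: 0.050936 + 0.023029 = 0.073965
Normalizer over all consistent configurations: 0.02·0.735·0.89 + 0.63·0.735·0.11 + 0.56·0.265·0.89 + 0.79·0.265·0.11 = 0.219124
P(sprinkler running | wet lawn) = 0.073965/0.219124 ≈ 0.338

Now also conditioning on overnight rain=true:
Enumerate both values of sprinkler running and weight by the priors:
  P(wet lawn | overnight rain) = 0.56·0.89 + 0.79·0.11
        = 0.498400 + 0.086900 = 0.585300
Keeping only the sprinkler running-present terms gives 0.086900, so
  P(sprinkler running | wet lawn, overnight rain) = 0.086900 / 0.585300 ≈ 0.148
This is intercausal reasoning (explaining away): once overnight rain accounts for the wet lawn, sprinkler running becomes less likely.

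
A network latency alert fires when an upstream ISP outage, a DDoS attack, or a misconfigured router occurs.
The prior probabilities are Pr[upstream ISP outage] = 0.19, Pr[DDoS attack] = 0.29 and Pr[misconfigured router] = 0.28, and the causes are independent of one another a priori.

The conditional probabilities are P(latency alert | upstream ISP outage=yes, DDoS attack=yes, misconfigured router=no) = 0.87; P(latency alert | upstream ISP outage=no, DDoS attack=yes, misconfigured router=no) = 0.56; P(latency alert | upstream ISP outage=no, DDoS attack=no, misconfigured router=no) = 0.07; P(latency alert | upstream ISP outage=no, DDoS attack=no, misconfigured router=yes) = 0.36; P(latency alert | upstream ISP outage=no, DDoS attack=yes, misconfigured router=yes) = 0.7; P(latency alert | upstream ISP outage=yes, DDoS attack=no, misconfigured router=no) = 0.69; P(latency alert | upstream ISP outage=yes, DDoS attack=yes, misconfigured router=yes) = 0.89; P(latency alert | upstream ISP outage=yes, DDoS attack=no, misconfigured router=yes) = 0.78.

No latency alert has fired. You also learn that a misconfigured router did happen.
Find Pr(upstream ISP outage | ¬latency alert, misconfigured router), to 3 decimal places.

Pr(upstream ISP outage | ¬latency alert, misconfigured router) ≈ 0.075

P(¬latency alert | misconfigured router) = 0.64×0.81×0.71 + 0.3×0.81×0.29 + 0.22×0.19×0.71 + 0.11×0.19×0.29 = 0.368064 + 0.070470 + 0.029678 + 0.006061 = 0.474273
Restricting to configurations with upstream ISP outage present: 0.029678 + 0.006061 = 0.035739.
P(upstream ISP outage | ¬latency alert, misconfigured router) = 0.035739 / 0.474273 ≈ 0.075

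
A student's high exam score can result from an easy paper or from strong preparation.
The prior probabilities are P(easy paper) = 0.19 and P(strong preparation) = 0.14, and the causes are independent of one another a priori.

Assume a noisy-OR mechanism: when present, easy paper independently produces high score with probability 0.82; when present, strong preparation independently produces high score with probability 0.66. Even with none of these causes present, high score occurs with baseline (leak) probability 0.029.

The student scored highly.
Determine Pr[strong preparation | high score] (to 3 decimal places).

Under noisy-OR, P(high score | causes) = 1 − (1−0.029)·∏(1−qᵢ) over the active causes.
Weight on strong preparation=true, given the evidence: 0.075962 + 0.025019 = 0.100981
The normalizing constant is 0.029·0.81·0.86 + 0.66986·0.81·0.14 + 0.82522·0.19·0.86 + 0.940575·0.19·0.14 = 0.256023
P(strong preparation | high score) = 0.100981/0.256023 ≈ 0.394

Pr[strong preparation | high score] ≈ 0.394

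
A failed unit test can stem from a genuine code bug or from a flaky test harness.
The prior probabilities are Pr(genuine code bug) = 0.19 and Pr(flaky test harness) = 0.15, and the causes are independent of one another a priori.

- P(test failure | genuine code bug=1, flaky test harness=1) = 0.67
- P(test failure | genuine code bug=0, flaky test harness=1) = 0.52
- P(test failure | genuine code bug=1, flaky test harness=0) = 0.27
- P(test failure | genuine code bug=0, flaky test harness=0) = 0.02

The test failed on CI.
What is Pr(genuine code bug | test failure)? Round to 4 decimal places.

Pr(genuine code bug | test failure) ≈ 0.4490

Numerator (weight on configurations with genuine code bug): 0.043605 + 0.019095 = 0.062700
Denominator P(test failure): 0.02·0.81·0.85 + 0.52·0.81·0.15 + 0.27·0.19·0.85 + 0.67·0.19·0.15 = 0.139650
P(genuine code bug | test failure) = 0.062700/0.139650 ≈ 0.4490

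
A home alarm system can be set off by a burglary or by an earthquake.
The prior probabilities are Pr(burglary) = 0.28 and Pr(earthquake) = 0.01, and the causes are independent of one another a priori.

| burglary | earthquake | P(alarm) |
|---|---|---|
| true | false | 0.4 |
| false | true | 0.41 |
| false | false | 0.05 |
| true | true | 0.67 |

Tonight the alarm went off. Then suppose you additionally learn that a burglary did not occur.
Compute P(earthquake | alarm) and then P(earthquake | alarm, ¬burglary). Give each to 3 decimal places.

P(earthquake | alarm) ≈ 0.032; P(earthquake | alarm, ¬burglary) ≈ 0.076

Weight on earthquake=true, given the evidence: 0.002952 + 0.001876 = 0.004828
The normalizing constant is 0.05*0.72*0.99 + 0.41*0.72*0.01 + 0.4*0.28*0.99 + 0.67*0.28*0.01 = 0.151348
P(earthquake | alarm) = 0.004828/0.151348 ≈ 0.032

Now condition on the additional information:
P(alarm | ¬burglary) = 0.05*0.99 + 0.41*0.01 = 0.049500 + 0.004100 = 0.053600
Of this, 0.004100 comes from 0.41*0.01 (the earthquake=true cases).
So P(earthquake | alarm, ¬burglary) = 0.004100/0.053600 ≈ 0.076.
Ruling out burglary raises the posterior on earthquake — the flip side of explaining away.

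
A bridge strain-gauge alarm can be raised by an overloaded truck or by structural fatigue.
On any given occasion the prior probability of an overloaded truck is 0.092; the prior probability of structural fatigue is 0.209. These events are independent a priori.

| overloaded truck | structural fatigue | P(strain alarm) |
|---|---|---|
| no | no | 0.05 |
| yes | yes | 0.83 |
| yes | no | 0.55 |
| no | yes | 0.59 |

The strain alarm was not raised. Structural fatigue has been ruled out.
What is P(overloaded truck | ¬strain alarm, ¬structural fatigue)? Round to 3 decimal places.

P(overloaded truck | ¬strain alarm, ¬structural fatigue) ≈ 0.046

P(¬strain alarm | ¬structural fatigue) = 0.95*0.908 + 0.45*0.092 = 0.862600 + 0.041400 = 0.904000
Of this, 0.041400 comes from 0.45*0.092 (the overloaded truck=true cases).
So P(overloaded truck | ¬strain alarm, ¬structural fatigue) = 0.041400/0.904000 ≈ 0.046.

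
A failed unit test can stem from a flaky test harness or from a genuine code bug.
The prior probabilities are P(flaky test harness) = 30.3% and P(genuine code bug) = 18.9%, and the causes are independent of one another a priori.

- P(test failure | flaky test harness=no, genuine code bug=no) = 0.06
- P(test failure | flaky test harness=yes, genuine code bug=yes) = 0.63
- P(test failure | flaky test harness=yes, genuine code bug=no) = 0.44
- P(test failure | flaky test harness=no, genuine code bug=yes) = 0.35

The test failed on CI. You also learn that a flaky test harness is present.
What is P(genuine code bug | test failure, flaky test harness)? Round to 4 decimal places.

P(genuine code bug | test failure, flaky test harness) ≈ 0.2502

Sum P(test failure|·) weighted by the priors over both values of genuine code bug:
  P(test failure | flaky test harness) = 0.44*0.811 + 0.63*0.189
        = 0.356840 + 0.119070 = 0.475910
Keeping only the genuine code bug-present terms gives 0.119070, so
  P(genuine code bug | test failure, flaky test harness) = 0.119070 / 0.475910 ≈ 0.2502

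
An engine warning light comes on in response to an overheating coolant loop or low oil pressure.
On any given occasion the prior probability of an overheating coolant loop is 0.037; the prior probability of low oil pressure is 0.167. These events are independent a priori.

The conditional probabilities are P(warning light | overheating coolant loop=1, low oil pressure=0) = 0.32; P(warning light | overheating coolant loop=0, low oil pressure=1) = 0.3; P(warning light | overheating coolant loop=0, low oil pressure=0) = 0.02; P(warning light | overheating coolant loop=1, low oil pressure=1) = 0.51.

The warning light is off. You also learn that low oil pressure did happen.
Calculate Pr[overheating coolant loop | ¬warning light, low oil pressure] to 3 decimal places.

Weight on overheating coolant loop=true, given the evidence: 0.49·0.037 = 0.018130
Denominator P(¬warning light | low oil pressure): 0.7·0.963 + 0.49·0.037 = 0.692230
P(overheating coolant loop | ¬warning light, low oil pressure) = 0.018130/0.692230 ≈ 0.026

Pr[overheating coolant loop | ¬warning light, low oil pressure] ≈ 0.026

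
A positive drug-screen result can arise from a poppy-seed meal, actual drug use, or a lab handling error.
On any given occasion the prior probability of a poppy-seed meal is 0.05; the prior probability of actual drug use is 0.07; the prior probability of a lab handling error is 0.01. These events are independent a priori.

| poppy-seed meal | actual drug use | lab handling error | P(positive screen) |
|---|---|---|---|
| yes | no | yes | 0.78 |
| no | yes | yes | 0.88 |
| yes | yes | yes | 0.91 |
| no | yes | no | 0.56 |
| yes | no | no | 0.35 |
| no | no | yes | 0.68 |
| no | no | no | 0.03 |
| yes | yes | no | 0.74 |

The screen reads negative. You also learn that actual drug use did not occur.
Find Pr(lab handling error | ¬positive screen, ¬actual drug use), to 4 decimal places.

Weight on lab handling error=true, given the evidence: 0.003040 + 0.000110 = 0.003150
Normalizer over all consistent configurations: 0.97*0.95*0.99 + 0.32*0.95*0.01 + 0.65*0.05*0.99 + 0.22*0.05*0.01 = 0.947610
Posterior = 0.003150 / 0.947610 ≈ 0.0033

Pr(lab handling error | ¬positive screen, ¬actual drug use) ≈ 0.0033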